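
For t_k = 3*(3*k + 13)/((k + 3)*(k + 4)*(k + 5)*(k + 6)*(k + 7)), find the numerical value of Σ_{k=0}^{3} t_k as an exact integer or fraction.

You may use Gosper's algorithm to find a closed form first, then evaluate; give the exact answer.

Σ = 1/35

The ratio is (k + 3)*(3*k + 16)/((k + 8)*(3*k + 13)).
A = k + 3, B = k + 8, C = k + 13/3.
Solve (k + 3)·f(k+1) − (k + 7)·f(k) = k + 13/3.
Degrees (1,1,1) ⇒ d ≤ 4.
Match coefficients ⇒ f(k) = k*(k + 4)*(k**2 + 14*k + 63)/270.
R(k) = B(k−1)·f(k)/C(k) = k*(k + 4)*(k + 7)*(k**2 + 14*k + 63)/(90*(3*k + 13)); s_k = R·t_k = k*(k**2 + 14*k + 63)/(30*(k**3 + 14*k**2 + 63*k + 90)).
Δs = 3*(3*k + 13)/(k**5 + 25*k**4 + 245*k**3 + 1175*k**2 + 2754*k + 2520), as required.
Σ_(k=0)^(3) t_k = s_(4) − s_(0) = 1/35 − (0) = 1/35.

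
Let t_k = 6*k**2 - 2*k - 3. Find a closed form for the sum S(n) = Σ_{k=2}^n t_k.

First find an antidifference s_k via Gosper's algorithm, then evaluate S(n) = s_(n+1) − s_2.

r(k) = (6*k**2 + 10*k + 1)/(6*k**2 - 2*k - 3) after simplifying.
Take A(k)=1, B(k)=1, C(k)=k**2 - k/3 - 1/2.
f must satisfy (1)·f(k+1) − (1)·f(k) = k**2 - k/3 - 1/2.
d = 3 from the (0,0,2) case.
Solve for f: f(k) = k*(2*k**2 - 4*k - 1)/6 (degree 3 ≤ 3).
Get s_k = R·t_k = k*(2*k**2 - 4*k - 1) with R(k) = B(k−1)f(k)/C(k) = k*(2*k**2 - 4*k - 1)/(6*k**2 - 2*k - 3).
s_(k+1) − s_k = 6*k**2 - 2*k - 3 = t_k.
Σ_(k=2)^n t_k = s_(n+1) − s_(2) = (2*n**3 + 2*n**2 - 3*n - 3) − (-2), i.e. 2*n**3 + 2*n**2 - 3*n - 1.

S(n) = 2*n**3 + 2*n**2 - 3*n - 1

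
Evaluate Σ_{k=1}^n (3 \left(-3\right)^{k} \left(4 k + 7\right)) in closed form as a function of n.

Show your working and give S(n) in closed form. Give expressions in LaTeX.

S(n) = 9 \left(-3\right)^{n} n + 18 \left(-3\right)^{n} - 18

Ratio r(k) = 3*(-4*k - 11)/(4*k + 7).
Take A(k)=-3, B(k)=1, C(k)=k + 7/4.
f must satisfy (-3)·f(k+1) − (1)·f(k) = k + 7/4.
deg f ≤ 1 (via 0,0,1).
Solving with deg f ≤ 1: f(k) = -(k + 1)/4.
Certificate R = B(k−1)f/C = -(k + 1)/(4*k + 7) gives s_k = (-3)**(k + 1)*(k + 1).
Verify: 3*(-3)**k*(4*k + 7) matches t_k.
Evaluate: s_(n+1) = (-3)**(n + 2)*(n + 2); subtract s_(1) = 18 ⇒ S(n) = 9*(-3)**n*n + 18*(-3)**n - 18.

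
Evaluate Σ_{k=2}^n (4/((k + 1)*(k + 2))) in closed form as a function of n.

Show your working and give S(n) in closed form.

Ratio r(k) = (k + 1)/(k + 3).
Gosper form: A/B · C(k+1)/C(k) with A=k + 1, B=k + 3, C=1.
f must satisfy (k + 1)·f(k+1) − (k + 2)·f(k) = 1.
deg f ≤ 1 (via 1,1,0).
Match coefficients ⇒ f(k) = k.
Certificate R = B(k−1)f/C = k*(k + 2) gives s_k = 4*k/(k + 1).
Δs = 4/(k**2 + 3*k + 2), as required.
Σ_(k=2)^n t_k = s_(n+1) − s_(2) = (4*(n + 1)/(n + 2)) − (8/3), i.e. 4*(n - 1)/(3*(n + 2)).

S(n) = 4*(n - 1)/(3*(n + 2))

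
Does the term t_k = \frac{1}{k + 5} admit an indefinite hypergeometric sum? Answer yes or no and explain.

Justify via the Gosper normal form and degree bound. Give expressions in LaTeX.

Step 1: r(k) = (k + 5)/(k + 6).
Gosper form: A/B · C(k+1)/C(k) with A=k + 5, B=k + 6, C=1.
Solve (k + 5)·f(k+1) − (k + 5)·f(k) = 1.
Bound: deg f ≤ 0.
Generic f = c0 gives residual -1; -1 = 0 cannot hold, so t_k is not Gosper-summable.

No — key equation has no polynomial f.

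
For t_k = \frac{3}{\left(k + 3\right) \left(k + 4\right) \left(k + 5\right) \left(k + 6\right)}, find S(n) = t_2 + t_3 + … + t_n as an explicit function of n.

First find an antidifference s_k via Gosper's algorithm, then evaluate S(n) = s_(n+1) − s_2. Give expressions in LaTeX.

S(n) = \frac{n^{3} + 15 n^{2} + 74 n - 90}{210 \left(n^{3} + 15 n^{2} + 74 n + 120\right)}

The ratio is (k + 3)/(k + 7).
Take A(k)=k + 3, B(k)=k + 7, C(k)=1.
Set up (k + 3)·f(k+1) − (k + 6)·f(k) − (1) = 0.
deg f ≤ 3 (via 1,1,0).
Match coefficients ⇒ f(k) = k*(k**2 + 12*k + 47)/180.
R(k) = B(k−1)·f(k)/C(k) = k*(k + 6)*(k**2 + 12*k + 47)/180; s_k = R·t_k = k*(k**2 + 12*k + 47)/(60*(k + 3)*(k + 4)*(k + 5)).
Δs = 3/(k**4 + 18*k**3 + 119*k**2 + 342*k + 360), as required.
Σ_(k=2)^n t_k = s_(n+1) − s_(2) = ((n**3 + 15*n**2 + 74*n + 60)/(60*(n**3 + 15*n**2 + 74*n + 120))) − (1/84), i.e. (n**3 + 15*n**2 + 74*n - 90)/(210*(n**3 + 15*n**2 + 74*n + 120)).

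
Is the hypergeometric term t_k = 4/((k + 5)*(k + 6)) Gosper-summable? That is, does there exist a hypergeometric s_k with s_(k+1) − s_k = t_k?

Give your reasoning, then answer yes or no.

Yes. s_k = 4*k/(5*(k + 5)).

Compute t_(k+1)/t_k: get (k + 5)/(k + 7).
Factor: A=k + 5; B=k + 7; C=1.
Solve (k + 5)·f(k+1) − (k + 6)·f(k) = 1.
Degrees (1,1,0) ⇒ d ≤ 1.
Solve for f: f(k) = k/5 (degree 1 ≤ 1).
Get s_k = R·t_k = 4*k/(5*(k + 5)) with R(k) = B(k−1)f(k)/C(k) = k*(k + 6)/5.
Δs = 4/(k**2 + 11*k + 30), as required.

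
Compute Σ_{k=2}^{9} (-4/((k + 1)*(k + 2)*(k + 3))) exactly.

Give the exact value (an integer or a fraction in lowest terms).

Σ = -5/33

The ratio is (k + 1)/(k + 4).
Take A(k)=k + 1, B(k)=k + 4, C(k)=1.
Set up (k + 1)·f(k+1) − (k + 3)·f(k) − (1) = 0.
d = 2 from the (1,1,0) case.
Match coefficients ⇒ f(k) = k*(k + 3)/4.
Certificate R = B(k−1)f/C = k*(k + 3)**2/4 gives s_k = k*(-k - 3)/((k + 1)*(k + 2)).
Verify: -4/(k**3 + 6*k**2 + 11*k + 6) matches t_k.
Telescoping: Σ = s_(10) − s_(2) = -65/66 − (-5/6) = -5/33.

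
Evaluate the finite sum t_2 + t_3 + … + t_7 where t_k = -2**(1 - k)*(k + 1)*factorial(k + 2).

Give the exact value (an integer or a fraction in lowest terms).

Σ = -56676

Ratio r(k) = (k + 2)*(k + 3)/(2*(k + 1)).
Take A(k)=k/2 + 3/2, B(k)=1, C(k)=k + 1.
Key eq: (k/2 + 3/2)·f(k+1) = (1)·f(k) + (k + 1).
deg f ≤ 0 (via 1,0,1).
A polynomial solution: f(k) = 2.
Then R = B(k−1)f/C = 2/(k + 1), so s_k = R(k)·t_k = -2**(2 - k)*factorial(k + 2).
Verify: -2**(1 - k)*(k + 1)*factorial(k + 2) matches t_k.
Telescoping: Σ = s_(8) − s_(2) = -56700 − (-24) = -56676.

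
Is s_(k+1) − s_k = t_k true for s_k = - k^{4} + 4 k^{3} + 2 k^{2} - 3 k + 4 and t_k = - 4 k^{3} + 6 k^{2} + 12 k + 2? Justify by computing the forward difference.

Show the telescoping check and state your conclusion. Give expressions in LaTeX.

valid (s_(k+1) − s_k reduces to t_k)

s_(k+1) = -k**4 + 8*k**2 + 9*k + 6
s_(k+1) − s_k = -4*k**3 + 6*k**2 + 12*k + 2
(s_(k+1) − s_k) − t_k = 0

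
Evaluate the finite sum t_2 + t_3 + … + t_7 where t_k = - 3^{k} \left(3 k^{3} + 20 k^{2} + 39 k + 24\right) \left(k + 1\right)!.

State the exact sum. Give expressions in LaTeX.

Σ = -209515299300

t_(k+1)/t_k = 3*(3*k**4 + 35*k**3 + 146*k**2 + 262*k + 172)/(3*k**3 + 20*k**2 + 39*k + 24).
A = 3*k + 6, B = 1, C = k**3 + 20*k**2/3 + 13*k + 8.
Solve (3*k + 6)·f(k+1) − (1)·f(k) = k**3 + 20*k**2/3 + 13*k + 8.
deg f ≤ 2 (via 1,0,3).
Match coefficients ⇒ f(k) = k*(k + 3)/3.
Certificate R = B(k−1)f/C = k*(k + 3)/(3*k**3 + 20*k**2 + 39*k + 24) gives s_k = -3**k*k*(k + 3)*factorial(k + 1).
Δs = -3**k*(3*k**3 + 20*k**2 + 39*k + 24)*factorial(k + 1), as required.
Σ_(k=2)^(7) t_k = s_(8) − s_(2) = -209515299840 − (-540) = -209515299300.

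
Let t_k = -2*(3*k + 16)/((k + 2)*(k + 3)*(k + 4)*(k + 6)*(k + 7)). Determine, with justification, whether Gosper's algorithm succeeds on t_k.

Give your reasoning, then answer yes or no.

Yes. s_k = k*(-k**2 - 11*k - 36)/(18*(k**3 + 11*k**2 + 36*k + 36)).

t_(k+1)/t_k = (k + 2)*(k + 6)*(3*k + 19)/((k + 5)*(k + 8)*(3*k + 16)).
A = k + 2, B = k + 8, C = k**2 + 31*k/3 + 80/3.
Key eq: (k + 2)·f(k+1) = (k + 7)·f(k) + (k**2 + 31*k/3 + 80/3).
Bound: deg f ≤ 5.
Solving with deg f ≤ 5: f(k) = k*(k + 4)*(k + 5)*(k**2 + 11*k + 36)/108.
Get s_k = R·t_k = k*(-k**2 - 11*k - 36)/(18*(k**3 + 11*k**2 + 36*k + 36)) with R(k) = B(k−1)f(k)/C(k) = k*(k + 4)*(k + 7)*(k**2 + 11*k + 36)/(36*(3*k + 16)).
s_(k+1) − s_k = 2*(-3*k - 16)/(k**5 + 22*k**4 + 185*k**3 + 740*k**2 + 1404*k + 1008) = t_k.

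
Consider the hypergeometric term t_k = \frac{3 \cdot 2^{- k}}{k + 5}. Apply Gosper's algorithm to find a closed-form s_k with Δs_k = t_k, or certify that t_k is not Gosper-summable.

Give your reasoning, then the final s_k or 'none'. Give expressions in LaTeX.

The ratio is (k + 5)/(2*(k + 6)).
Factor: A=k/2 + 5/2; B=k + 6; C=1.
Solve (k/2 + 5/2)·f(k+1) − (k + 5)·f(k) = 1.
Degrees (1,1,0) ⇒ d ≤ -1.
Bound -1 < 0, so the key equation has no polynomial solution.

not Gosper-summable; s_k does not exist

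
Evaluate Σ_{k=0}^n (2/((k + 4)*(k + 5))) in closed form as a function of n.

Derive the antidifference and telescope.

S(n) = (n + 1)/(2*(n + 5))

Ratio r(k) = (k + 4)/(k + 6).
Gosper form: A/B · C(k+1)/C(k) with A=k + 4, B=k + 6, C=1.
Key eq: (k + 4)·f(k+1) = (k + 5)·f(k) + (1).
Bound: deg f ≤ 1.
Match coefficients ⇒ f(k) = k/4.
Then R = B(k−1)f/C = k*(k + 5)/4, so s_k = R(k)·t_k = k/(2*(k + 4)).
Check: Δs_k = 2/(k**2 + 9*k + 20). ✓
Evaluate: s_(n+1) = (n + 1)/(2*(n + 5)); subtract s_(0) = 0 ⇒ S(n) = (n + 1)/(2*(n + 5)).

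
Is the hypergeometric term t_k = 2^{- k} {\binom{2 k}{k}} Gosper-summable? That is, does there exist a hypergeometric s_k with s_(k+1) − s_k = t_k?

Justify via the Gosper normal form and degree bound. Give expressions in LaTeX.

Compute t_(k+1)/t_k: get (2*k + 1)/(k + 1).
So A=2*k + 1 and B=k + 1, with C=1.
Solve (2*k + 1)·f(k+1) − (k)·f(k) = 1.
Degrees (1,1,0) ⇒ d ≤ -1.
Bound -1 < 0, so the key equation has no polynomial solution.

No — t_k has no hypergeometric antidifference.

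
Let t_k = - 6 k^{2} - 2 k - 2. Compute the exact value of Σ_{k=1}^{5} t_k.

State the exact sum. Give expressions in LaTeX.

Σ = -370

Ratio r(k) = (k + 3*(k + 1)**2 + 2)/(3*k**2 + k + 1).
Gosper form: A/B · C(k+1)/C(k) with A=1, B=1, C=k**2 + k/3 + 1/3.
Key eq: (1)·f(k+1) = (1)·f(k) + (k**2 + k/3 + 1/3).
Bound: deg f ≤ 3.
A polynomial solution: f(k) = k*(k**2 - k + 1)/3.
Then R = B(k−1)f/C = k*(k**2 - k + 1)/(3*k**2 + k + 1), so s_k = R(k)·t_k = 2*k*(-k**2 + k - 1).
Δs = -6*k**2 - 2*k - 2, as required.
Sum = s_(6) − s_(1); s_(6) = -372, s_(1) = -2 ⇒ -370.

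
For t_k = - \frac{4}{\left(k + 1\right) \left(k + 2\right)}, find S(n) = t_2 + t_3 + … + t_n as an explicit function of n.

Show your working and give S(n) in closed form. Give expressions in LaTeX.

S(n) = \frac{4 \left(1 - n\right)}{3 \left(n + 2\right)}

The ratio is (k + 1)/(k + 3).
So A=k + 1 and B=k + 3, with C=1.
Need (k + 1)·f(k+1) − (k + 2)·f(k) = 1.
Bound: deg f ≤ 1.
Match coefficients ⇒ f(k) = k.
R(k) = B(k−1)·f(k)/C(k) = k*(k + 2); s_k = R·t_k = -4*k/(k + 1).
Verify: -4/(k**2 + 3*k + 2) matches t_k.
s_(n+1) = 4*(-n - 1)/(n + 2) and s_(2) = -8/3, so S(n) = 4*(1 - n)/(3*(n + 2)).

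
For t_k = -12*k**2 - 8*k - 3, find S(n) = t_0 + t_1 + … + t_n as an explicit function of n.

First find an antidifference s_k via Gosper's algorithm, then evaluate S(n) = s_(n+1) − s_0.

Step 1: r(k) = (12*k**2 + 32*k + 23)/(12*k**2 + 8*k + 3).
A = 1, B = 1, C = k**2 + 2*k/3 + 1/4.
Key eq: (1)·f(k+1) = (1)·f(k) + (k**2 + 2*k/3 + 1/4).
deg f ≤ 3 (via 0,0,2).
Solve for f: f(k) = k*(4*k**2 - 2*k + 1)/12 (degree 3 ≤ 3).
Then R = B(k−1)f/C = k*(4*k**2 - 2*k + 1)/(12*k**2 + 8*k + 3), so s_k = R(k)·t_k = k*(-4*k**2 + 2*k - 1).
Check: Δs_k = -12*k**2 - 8*k - 3. ✓
s_(n+1) = -4*n**3 - 10*n**2 - 9*n - 3 and s_(0) = 0, so S(n) = -4*n**3 - 10*n**2 - 9*n - 3.

S(n) = -4*n**3 - 10*n**2 - 9*n - 3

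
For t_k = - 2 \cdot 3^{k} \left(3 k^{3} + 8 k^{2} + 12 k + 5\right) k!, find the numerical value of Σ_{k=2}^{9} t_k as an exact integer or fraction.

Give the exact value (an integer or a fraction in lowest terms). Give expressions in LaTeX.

t_(k+1)/t_k = 3*(3*k**4 + 20*k**3 + 54*k**2 + 65*k + 28)/(3*k**3 + 8*k**2 + 12*k + 5).
Normal form (A,B,C) = (3*k + 3, 1, k**3 + 8*k**2/3 + 4*k + 5/3).
Need (3*k + 3)·f(k+1) − (1)·f(k) = k**3 + 8*k**2/3 + 4*k + 5/3.
d = 2 from the (1,0,3) case.
Solving with deg f ≤ 2: f(k) = (k**2 + 1)/3.
R(k) = B(k−1)·f(k)/C(k) = (k**2 + 1)/(3*k**3 + 8*k**2 + 12*k + 5); s_k = R·t_k = -2*3**k*(k**2 + 1)*factorial(k).
s_(k+1) − s_k = -2*3**k*(3*k**3 + 8*k**2 + 12*k + 5)*factorial(k) = t_k.
Sum = s_(10) − s_(2); s_(10) = -43283956262400, s_(2) = -180 ⇒ -43283956262220.

Σ = -43283956262220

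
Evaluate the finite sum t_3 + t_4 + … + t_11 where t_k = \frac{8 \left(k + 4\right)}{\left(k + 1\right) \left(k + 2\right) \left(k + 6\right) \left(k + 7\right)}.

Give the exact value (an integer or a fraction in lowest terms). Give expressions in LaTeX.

Σ = 11/117

Ratio r(k) = (k + 1)*(k + 5)*(k + 6)/((k + 3)*(k + 4)*(k + 8)).
Normal form (A,B,C) = (k + 1, k + 8, k**4 + 16*k**3 + 95*k**2 + 248*k + 240).
Need (k + 1)·f(k+1) − (k + 7)·f(k) = k**4 + 16*k**3 + 95*k**2 + 248*k + 240.
Degrees (1,1,4) ⇒ d ≤ 6.
Coefficient equations give f(k) = k*(k + 2)*(k + 3)*(k + 4)*(k + 5)*(k + 7)/12.
Get s_k = R·t_k = 2*k*(k + 7)/(3*(k**2 + 7*k + 6)) with R(k) = B(k−1)f(k)/C(k) = k*(k + 2)*(k + 7)**2/(12*(k + 4)).
Check: Δs_k = 8*(k + 4)/(k**4 + 16*k**3 + 83*k**2 + 152*k + 84). ✓
Evaluate s at k=12 and k=3: 76/117 and 5/9; difference 11/117.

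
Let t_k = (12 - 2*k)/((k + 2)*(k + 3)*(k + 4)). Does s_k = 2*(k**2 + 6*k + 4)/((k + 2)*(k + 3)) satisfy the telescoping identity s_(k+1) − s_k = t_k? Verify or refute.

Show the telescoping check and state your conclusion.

valid (s_(k+1) − s_k reduces to t_k)

s_(k+1) = 2*(6*k + (k + 1)**2 + 10)/((k + 3)*(k + 4))
s_(k+1) − s_k = 2*(6 - k)/(k**3 + 9*k**2 + 26*k + 24)
(s_(k+1) − s_k) − t_k = 0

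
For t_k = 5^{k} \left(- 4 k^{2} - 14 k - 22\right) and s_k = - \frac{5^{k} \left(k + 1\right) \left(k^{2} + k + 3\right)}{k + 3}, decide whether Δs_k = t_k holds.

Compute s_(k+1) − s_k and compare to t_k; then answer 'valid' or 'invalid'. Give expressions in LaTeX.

s_(k+1) = -5**(k + 1)*(k + 2)*(k + (k + 1)**2 + 4)/(k + 4)
s_(k+1) − s_k = 5**k*(-4*k**4 - 34*k**3 - 118*k**2 - 196*k - 138)/(k**2 + 7*k + 12)
(s_(k+1) − s_k) − t_k = 5**k*(8*k**3 + 50*k**2 + 126*k + 126)/(k**2 + 7*k + 12)

Invalid: residual \frac{5^{k} \left(8 k^{3} + 50 k^{2} + 126 k + 126\right)}{k^{2} + 7 k + 12} ≠ 0.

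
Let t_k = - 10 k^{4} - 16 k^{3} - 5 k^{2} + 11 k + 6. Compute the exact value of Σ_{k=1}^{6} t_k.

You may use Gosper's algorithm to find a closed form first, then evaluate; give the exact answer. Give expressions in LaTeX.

Σ = -29994

Ratio r(k) = (10*k**4 + 56*k**3 + 113*k**2 + 87*k + 14)/(10*k**4 + 16*k**3 + 5*k**2 - 11*k - 6).
Gosper form: A/B · C(k+1)/C(k) with A=1, B=1, C=k**4 + 8*k**3/5 + k**2/2 - 11*k/10 - 3/5.
Need (1)·f(k+1) − (1)·f(k) = k**4 + 8*k**3/5 + k**2/2 - 11*k/10 - 3/5.
From deg A=0, deg B=0, deg C=4: d=5.
Coefficient equations give f(k) = k**2*(2*k**3 - k**2 - 3*k - 4)/10.
Then R = B(k−1)f/C = k**2*(2*k**3 - k**2 - 3*k - 4)/(10*k**4 + 16*k**3 + 5*k**2 - 11*k - 6), so s_k = R(k)·t_k = k**2*(-2*k**3 + k**2 + 3*k + 4).
Δs = -10*k**4 - 16*k**3 - 5*k**2 + 11*k + 6, as required.
Telescoping: Σ = s_(7) − s_(1) = -29988 − (6) = -29994.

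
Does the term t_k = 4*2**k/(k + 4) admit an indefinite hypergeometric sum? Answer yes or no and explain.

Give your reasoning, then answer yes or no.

Ratio r(k) = 2*(k + 4)/(k + 5).
Take A(k)=2*k + 8, B(k)=k + 5, C(k)=1.
Set up (2*k + 8)·f(k+1) − (k + 4)·f(k) − (1) = 0.
Degrees (1,1,0) ⇒ d ≤ -1.
d = -1 < 0 ⇒ no nonzero polynomial f; not summable.

No — t_k has no hypergeometric antidifference.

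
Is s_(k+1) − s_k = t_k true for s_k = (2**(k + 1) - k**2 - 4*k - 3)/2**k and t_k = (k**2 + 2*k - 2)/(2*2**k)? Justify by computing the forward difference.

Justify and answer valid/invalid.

s_(k+1) = (4*2**k - k**2 - 6*k - 8)/(2*2**k)
s_(k+1) − s_k = (k**2 + 2*k - 2)/(2*2**k)
(s_(k+1) − s_k) − t_k = 0

valid (s_(k+1) − s_k reduces to t_k)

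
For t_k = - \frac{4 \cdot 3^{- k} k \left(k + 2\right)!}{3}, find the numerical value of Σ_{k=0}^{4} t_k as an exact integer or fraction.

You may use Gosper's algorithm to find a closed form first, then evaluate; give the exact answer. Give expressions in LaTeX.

Ratio r(k) = (k + 1)*(k + 3)/(3*k).
A = k/3 + 1, B = 1, C = k.
Solve (k/3 + 1)·f(k+1) − (1)·f(k) = k.
From deg A=1, deg B=0, deg C=1: d=0.
Coefficient equations give f(k) = 3.
Get s_k = R·t_k = -4*factorial(k + 2)/3**k with R(k) = B(k−1)f(k)/C(k) = 3/k.
Δs = -4*k*factorial(k + 2)/(3*3**k), as required.
Σ_(k=0)^(4) t_k = s_(5) − s_(0) = -2240/27 − (-8) = -2024/27.

Σ = -2024/27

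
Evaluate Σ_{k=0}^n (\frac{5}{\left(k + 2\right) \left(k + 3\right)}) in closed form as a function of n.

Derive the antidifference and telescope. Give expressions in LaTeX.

S(n) = \frac{5 \left(n + 1\right)}{2 \left(n + 3\right)}

t_(k+1)/t_k = (k + 2)/(k + 4).
Take A(k)=k + 2, B(k)=k + 4, C(k)=1.
Key eq: (k + 2)·f(k+1) = (k + 3)·f(k) + (1).
d = 1 from the (1,1,0) case.
Coefficient equations give f(k) = k/2.
Certificate R = B(k−1)f/C = k*(k + 3)/2 gives s_k = 5*k/(2*(k + 2)).
Check: Δs_k = 5/(k**2 + 5*k + 6). ✓
Telescope: S(n) = s_(n+1) − s_(0) = 5*(n + 1)/(2*(n + 3)) − (0) = 5*(n + 1)/(2*(n + 3)).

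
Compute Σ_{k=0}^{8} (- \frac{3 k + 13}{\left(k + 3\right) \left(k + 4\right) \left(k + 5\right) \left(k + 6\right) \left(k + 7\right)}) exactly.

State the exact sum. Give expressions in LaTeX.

Σ = -3/280

The ratio is (k + 3)*(3*k + 16)/((k + 8)*(3*k + 13)).
Take A(k)=k + 3, B(k)=k + 8, C(k)=k + 13/3.
Need (k + 3)·f(k+1) − (k + 7)·f(k) = k + 13/3.
From deg A=1, deg B=1, deg C=1: d=4.
Solving with deg f ≤ 4: f(k) = k*(k + 4)*(k**2 + 14*k + 63)/270.
Get s_k = R·t_k = k*(-k**2 - 14*k - 63)/(90*(k**3 + 14*k**2 + 63*k + 90)) with R(k) = B(k−1)f(k)/C(k) = k*(k + 4)*(k + 7)*(k**2 + 14*k + 63)/(90*(3*k + 13)).
Check: Δs_k = (-3*k - 13)/(k**5 + 25*k**4 + 245*k**3 + 1175*k**2 + 2754*k + 2520). ✓
Σ_(k=0)^(8) t_k = s_(9) − s_(0) = -3/280 − (0) = -3/280.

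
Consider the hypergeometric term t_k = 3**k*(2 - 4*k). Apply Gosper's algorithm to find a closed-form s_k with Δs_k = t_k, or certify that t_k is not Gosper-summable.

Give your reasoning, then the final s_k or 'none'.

s_k = 2*3**k*(2 - k)

Ratio r(k) = 3*(2*k + 1)/(2*k - 1).
Gosper form: A/B · C(k+1)/C(k) with A=3, B=1, C=k - 1/2.
f must satisfy (3)·f(k+1) − (1)·f(k) = k - 1/2.
From deg A=0, deg B=0, deg C=1: d=1.
A polynomial solution: f(k) = (k - 2)/2.
R(k) = B(k−1)·f(k)/C(k) = (k - 2)/(2*k - 1); s_k = R·t_k = 2*3**k*(2 - k).
Check: Δs_k = 3**k*(2 - 4*k). ✓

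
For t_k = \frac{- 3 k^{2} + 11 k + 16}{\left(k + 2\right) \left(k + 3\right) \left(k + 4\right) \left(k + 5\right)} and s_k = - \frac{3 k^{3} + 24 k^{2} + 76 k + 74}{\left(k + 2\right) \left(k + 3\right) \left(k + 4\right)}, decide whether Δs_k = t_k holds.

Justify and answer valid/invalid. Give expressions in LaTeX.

valid (s_(k+1) − s_k reduces to t_k)

s_(k+1) = (-76*k - 3*(k + 1)**3 - 24*(k + 1)**2 - 150)/((k + 3)*(k + 4)*(k + 5))
s_(k+1) − s_k = (-3*k**2 + 11*k + 16)/(k**4 + 14*k**3 + 71*k**2 + 154*k + 120)
(s_(k+1) − s_k) − t_k = 0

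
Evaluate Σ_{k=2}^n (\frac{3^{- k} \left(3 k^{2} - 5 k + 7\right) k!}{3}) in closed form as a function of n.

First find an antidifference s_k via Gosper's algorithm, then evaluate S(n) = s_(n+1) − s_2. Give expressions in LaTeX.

Step 1: r(k) = (k + 1)*(-5*k + 3*(k + 1)**2 + 2)/(3*(3*k**2 - 5*k + 7)).
Gosper form: A/B · C(k+1)/C(k) with A=k/3 + 1/3, B=1, C=k**2 - 5*k/3 + 7/3.
Key eq: (k/3 + 1/3)·f(k+1) = (1)·f(k) + (k**2 - 5*k/3 + 7/3).
From deg A=1, deg B=0, deg C=2: d=1.
A polynomial solution: f(k) = 3*k - 2.
Certificate R = B(k−1)f/C = 3*(3*k - 2)/(3*k**2 - 5*k + 7) gives s_k = (3*k - 2)*factorial(k)/3**k.
Δs = (3*k**2 - 5*k + 7)*factorial(k)/(3*3**k), as required.
Telescope: S(n) = s_(n+1) − s_(2) = 3**(-n - 1)*(3*n + 1)*factorial(n + 1) − (8/9) = 3**(-n - 2)*(-8*3**n + 9*n**2*factorial(n) + 12*n*factorial(n) + 3*factorial(n)).

S(n) = 3^{- n - 2} \left(- 8 \cdot 3^{n} + 9 n^{2} n! + 12 n n! + 3 n!\right)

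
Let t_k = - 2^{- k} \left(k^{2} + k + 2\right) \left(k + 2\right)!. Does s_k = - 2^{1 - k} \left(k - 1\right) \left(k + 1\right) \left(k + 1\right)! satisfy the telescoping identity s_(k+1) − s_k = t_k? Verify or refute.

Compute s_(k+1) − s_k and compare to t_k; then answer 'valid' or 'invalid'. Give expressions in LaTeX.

Invalid: residual 2^{- k} \left(k^{2} + 2\right) \left(k + 1\right)! ≠ 0.

s_(k+1) = -k*(k + 2)*factorial(k + 2)/2**k
s_(k+1) − s_k = -(k**3 + 2*k**2 + 4*k + 2)*factorial(k + 1)/2**k
(s_(k+1) − s_k) − t_k = (k**2 + 2)*factorial(k + 1)/2**k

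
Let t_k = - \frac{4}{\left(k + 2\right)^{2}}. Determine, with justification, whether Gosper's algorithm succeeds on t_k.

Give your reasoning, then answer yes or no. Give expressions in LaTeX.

Compute t_(k+1)/t_k: get (k + 2)**2/(k + 3)**2.
A = k**2 + 4*k + 4, B = k**2 + 6*k + 9, C = 1.
Solve (k**2 + 4*k + 4)·f(k+1) − (k**2 + 4*k + 4)·f(k) = 1.
Degrees (2,2,0) ⇒ d ≤ 0.
Write f(k) = c0. Then LHS − RHS = -1, requiring -1 = 0: contradictory. No certificate.

No — t_k has no hypergeometric antidifference.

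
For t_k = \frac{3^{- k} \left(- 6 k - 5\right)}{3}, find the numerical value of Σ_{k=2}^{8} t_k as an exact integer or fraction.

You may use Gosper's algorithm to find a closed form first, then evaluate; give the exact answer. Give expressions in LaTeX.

The ratio is (6*k + 11)/(3*(6*k + 5)).
Gosper form: A/B · C(k+1)/C(k) with A=1/3, B=1, C=k + 5/6.
Solve (1/3)·f(k+1) − (1)·f(k) = k + 5/6.
d = 1 from the (0,0,1) case.
Match coefficients ⇒ f(k) = -(3*k + 4)/2.
Certificate R = B(k−1)f/C = -3*(3*k + 4)/(6*k + 5) gives s_k = (3*k + 4)/3**k.
Δs = (-6*k - 5)/(3*3**k), as required.
Telescoping: Σ = s_(9) − s_(2) = 31/19683 − (10/9) = -21839/19683.

Σ = -21839/19683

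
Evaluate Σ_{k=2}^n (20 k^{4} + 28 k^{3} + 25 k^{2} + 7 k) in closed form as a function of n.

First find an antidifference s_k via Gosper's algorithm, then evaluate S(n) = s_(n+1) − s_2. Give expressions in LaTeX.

t_(k+1)/t_k = (20*k**4 + 108*k**3 + 229*k**2 + 221*k + 80)/(k*(20*k**3 + 28*k**2 + 25*k + 7)).
Normal form (A,B,C) = (1, 1, k**4 + 7*k**3/5 + 5*k**2/4 + 7*k/20).
Solve (1)·f(k+1) − (1)·f(k) = k**4 + 7*k**3/5 + 5*k**2/4 + 7*k/20.
Degrees (0,0,4) ⇒ d ≤ 5.
Coefficient equations give f(k) = k**2*(k - 1)*(4*k**2 + k + 2)/20.
Then R = B(k−1)f/C = k*(k - 1)*(4*k**2 + k + 2)/(20*k**3 + 28*k**2 + 25*k + 7), so s_k = R(k)·t_k = k**2*(4*k**3 - 3*k**2 + k - 2).
s_(k+1) − s_k = k*(20*k**3 + 28*k**2 + 25*k + 7) = t_k.
s_(n+1) = n*(4*n**4 + 17*n**3 + 29*n**2 + 23*n + 7) and s_(2) = 80, so S(n) = 4*n**5 + 17*n**4 + 29*n**3 + 23*n**2 + 7*n - 80.

S(n) = 4 n^{5} + 17 n^{4} + 29 n^{3} + 23 n^{2} + 7 n - 80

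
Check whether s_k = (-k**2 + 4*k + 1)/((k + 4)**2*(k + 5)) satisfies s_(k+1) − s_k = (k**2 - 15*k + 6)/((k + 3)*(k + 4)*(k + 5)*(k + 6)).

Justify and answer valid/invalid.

Invalid: residual (-2*k**3 + 9*k**2 + 79*k - 18)/(k**6 + 27*k**5 + 301*k**4 + 1773*k**3 + 5818*k**2 + 10080*k + 7200) ≠ 0.

s_(k+1) = (4*k - (k + 1)**2 + 5)/((k + 5)**2*(k + 6))
s_(k+1) − s_k = (k**3 - 11*k**2 - 67*k + 34)/(k**5 + 24*k**4 + 229*k**3 + 1086*k**2 + 2560*k + 2400)
(s_(k+1) − s_k) − t_k = (-2*k**3 + 9*k**2 + 79*k - 18)/(k**6 + 27*k**5 + 301*k**4 + 1773*k**3 + 5818*k**2 + 10080*k + 7200)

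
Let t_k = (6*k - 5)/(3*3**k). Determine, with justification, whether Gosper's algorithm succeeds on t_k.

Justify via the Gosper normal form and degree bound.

t_(k+1)/t_k = (6*k + 1)/(3*(6*k - 5)).
Take A(k)=1/3, B(k)=1, C(k)=k - 5/6.
Solve (1/3)·f(k+1) − (1)·f(k) = k - 5/6.
Degrees (0,0,1) ⇒ d ≤ 1.
A polynomial solution: f(k) = -(3*k - 1)/2.
So s_k = (B(k−1)f/C)·t_k = (-3*(3*k - 1)/(6*k - 5))·t_k = (1 - 3*k)/3**k.
Δs = (6*k - 5)/(3*3**k), as required.

Yes. s_k = (1 - 3*k)/3**k.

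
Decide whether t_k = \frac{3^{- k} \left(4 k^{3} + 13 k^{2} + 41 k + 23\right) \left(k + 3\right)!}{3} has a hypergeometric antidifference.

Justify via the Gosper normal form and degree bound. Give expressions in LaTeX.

t_(k+1)/t_k = (4*k**4 + 41*k**3 + 179*k**2 + 397*k + 324)/(3*(4*k**3 + 13*k**2 + 41*k + 23)).
A = k/3 + 4/3, B = 1, C = k**3 + 13*k**2/4 + 41*k/4 + 23/4.
Solve (k/3 + 4/3)·f(k+1) − (1)·f(k) = k**3 + 13*k**2/4 + 41*k/4 + 23/4.
From deg A=1, deg B=0, deg C=3: d=2.
Match coefficients ⇒ f(k) = 3*(4*k**2 + k + 3)/4.
R(k) = B(k−1)·f(k)/C(k) = 3*(4*k**2 + k + 3)/(4*k**3 + 13*k**2 + 41*k + 23); s_k = R·t_k = (4*k**2 + k + 3)*factorial(k + 3)/3**k.
Δs = (4*k**3 + 13*k**2 + 41*k + 23)*factorial(k + 3)/(3*3**k), as required.

Yes. s_k = 3^{- k} \left(4 k^{2} + k + 3\right) \left(k + 3\right)!.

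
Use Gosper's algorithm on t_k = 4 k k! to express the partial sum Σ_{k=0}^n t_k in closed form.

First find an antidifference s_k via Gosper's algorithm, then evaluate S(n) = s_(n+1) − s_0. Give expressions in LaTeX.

t_(k+1)/t_k = (k + 1)**2/k.
A = k + 1, B = 1, C = k.
Need (k + 1)·f(k+1) − (1)·f(k) = k.
Bound: deg f ≤ 0.
A polynomial solution: f(k) = 1.
So s_k = (B(k−1)f/C)·t_k = (1/k)·t_k = 4*factorial(k).
s_(k+1) − s_k = 4*k*factorial(k) = t_k.
Σ_(k=0)^n t_k = s_(n+1) − s_(0) = (4*factorial(n + 1)) − (4), i.e. 4*factorial(n + 1) - 4.

S(n) = 4 \left(n + 1\right)! - 4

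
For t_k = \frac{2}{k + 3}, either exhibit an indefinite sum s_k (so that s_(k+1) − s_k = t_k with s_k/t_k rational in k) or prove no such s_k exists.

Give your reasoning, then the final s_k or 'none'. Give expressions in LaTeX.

Ratio r(k) = (k + 3)/(k + 4).
Take A(k)=k + 3, B(k)=k + 4, C(k)=1.
Need (k + 3)·f(k+1) − (k + 3)·f(k) = 1.
d = 0 from the (1,1,0) case.
Generic f = c0 gives residual -1; -1 = 0 cannot hold, so t_k is not Gosper-summable.

none — t_k is not Gosper-summable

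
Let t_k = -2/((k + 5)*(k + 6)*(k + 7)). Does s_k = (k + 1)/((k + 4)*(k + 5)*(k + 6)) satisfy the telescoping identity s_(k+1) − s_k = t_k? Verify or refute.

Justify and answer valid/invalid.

Invalid: residual 9/(k**4 + 22*k**3 + 179*k**2 + 638*k + 840) ≠ 0.

s_(k+1) = (k + 2)/((k + 5)*(k + 6)*(k + 7))
s_(k+1) − s_k = (1 - 2*k)/(k**4 + 22*k**3 + 179*k**2 + 638*k + 840)
(s_(k+1) − s_k) − t_k = 9/(k**4 + 22*k**3 + 179*k**2 + 638*k + 840)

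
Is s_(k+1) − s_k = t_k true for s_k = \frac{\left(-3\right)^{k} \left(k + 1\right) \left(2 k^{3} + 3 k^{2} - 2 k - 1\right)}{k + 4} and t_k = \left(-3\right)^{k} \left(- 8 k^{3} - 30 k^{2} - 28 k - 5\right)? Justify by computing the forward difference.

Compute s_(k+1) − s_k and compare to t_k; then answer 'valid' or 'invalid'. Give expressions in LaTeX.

s_(k+1) = 3*(-3)**k*(k + 2)*(2*k - 2*(k + 1)**3 - 3*(k + 1)**2 + 3)/(k + 5)
s_(k+1) − s_k = (-3)**k*(-8*k**5 - 78*k**4 - 266*k**3 - 404*k**2 - 260*k - 43)/(k**2 + 9*k + 20)
(s_(k+1) − s_k) − t_k = 3*(-3)**k*(8*k**4 + 64*k**3 + 151*k**2 + 115*k + 19)/(k**2 + 9*k + 20)

Invalid: residual \frac{3 \left(-3\right)^{k} \left(8 k^{4} + 64 k^{3} + 151 k^{2} + 115 k + 19\right)}{k^{2} + 9 k + 20} ≠ 0.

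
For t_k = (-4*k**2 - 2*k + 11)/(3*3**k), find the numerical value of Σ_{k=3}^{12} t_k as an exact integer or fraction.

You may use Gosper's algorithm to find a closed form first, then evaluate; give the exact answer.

Σ = -1416802/1594323

t_(k+1)/t_k = (4*k**2 + 10*k - 5)/(3*(4*k**2 + 2*k - 11)).
Factor: A=1/3; B=1; C=k**2 + k/2 - 11/4.
Need (1/3)·f(k+1) − (1)·f(k) = k**2 + k/2 - 11/4.
Bound: deg f ≤ 2.
Coefficient equations give f(k) = -3*(2*k**2 + 3*k - 3)/4.
Certificate R = B(k−1)f/C = -3*(2*k**2 + 3*k - 3)/(4*k**2 + 2*k - 11) gives s_k = (2*k**2 + 3*k - 3)/3**k.
Δs = (-4*k**2 - 2*k + 11)/(3*3**k), as required.
Evaluate s at k=13 and k=3: 374/1594323 and 8/9; difference -1416802/1594323.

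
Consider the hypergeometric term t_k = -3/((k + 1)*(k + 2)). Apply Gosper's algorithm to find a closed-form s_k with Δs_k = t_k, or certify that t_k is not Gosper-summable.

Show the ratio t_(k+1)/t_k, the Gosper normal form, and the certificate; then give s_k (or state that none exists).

s_k = -3*k/(k + 1)

The ratio is (k + 1)/(k + 3).
Normal form (A,B,C) = (k + 1, k + 3, 1).
Key eq: (k + 1)·f(k+1) = (k + 2)·f(k) + (1).
Bound: deg f ≤ 1.
Solving with deg f ≤ 1: f(k) = k.
Certificate R = B(k−1)f/C = k*(k + 2) gives s_k = -3*k/(k + 1).
Check: Δs_k = -3/(k**2 + 3*k + 2). ✓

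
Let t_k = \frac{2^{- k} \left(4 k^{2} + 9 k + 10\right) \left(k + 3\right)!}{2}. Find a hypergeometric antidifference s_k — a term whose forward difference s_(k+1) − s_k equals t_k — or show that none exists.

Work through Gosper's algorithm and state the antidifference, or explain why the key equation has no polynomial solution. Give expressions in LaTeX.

Ratio r(k) = (k + 4)*(9*k + 4*(k + 1)**2 + 19)/(2*(4*k**2 + 9*k + 10)).
Gosper form: A/B · C(k+1)/C(k) with A=k/2 + 2, B=1, C=k**2 + 9*k/4 + 5/2.
Need (k/2 + 2)·f(k+1) − (1)·f(k) = k**2 + 9*k/4 + 5/2.
d = 1 from the (1,0,2) case.
Solving with deg f ≤ 1: f(k) = (4*k - 3)/2.
Then R = B(k−1)f/C = 2*(4*k - 3)/(4*k**2 + 9*k + 10), so s_k = R(k)·t_k = (4*k - 3)*factorial(k + 3)/2**k.
Verify: (4*k**2 + 9*k + 10)*factorial(k + 3)/(2*2**k) matches t_k.

s_k = 2^{- k} \left(4 k - 3\right) \left(k + 3\right)!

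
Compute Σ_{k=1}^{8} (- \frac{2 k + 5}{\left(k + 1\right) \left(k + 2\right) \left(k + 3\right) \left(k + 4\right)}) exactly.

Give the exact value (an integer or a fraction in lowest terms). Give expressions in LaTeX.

Step 1: r(k) = (k + 1)*(2*k + 7)/((k + 5)*(2*k + 5)).
So A=k + 1 and B=k + 5, with C=k + 5/2.
Set up (k + 1)·f(k+1) − (k + 4)·f(k) − (k + 5/2) = 0.
Degrees (1,1,1) ⇒ d ≤ 3.
Coefficient equations give f(k) = k*(k + 2)*(k + 4)/6.
Certificate R = B(k−1)f/C = k*(k + 2)*(k + 4)**2/(3*(2*k + 5)) gives s_k = k*(-k - 4)/(3*(k**2 + 4*k + 3)).
Δs = (-2*k - 5)/(k**4 + 10*k**3 + 35*k**2 + 50*k + 24), as required.
Evaluate s at k=9 and k=1: -13/40 and -5/24; difference -7/60.

Σ = -7/60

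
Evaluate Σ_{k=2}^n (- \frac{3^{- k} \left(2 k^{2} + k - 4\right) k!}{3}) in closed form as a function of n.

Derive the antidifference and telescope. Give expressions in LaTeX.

S(n) = 3^{- n - 2} \left(14 \cdot 3^{n} - 6 n^{2} n! - 21 n n! - 15 n!\right)

Ratio r(k) = (k + 1)*(k + 2*(k + 1)**2 - 3)/(3*(2*k**2 + k - 4)).
Take A(k)=k/3 + 1/3, B(k)=1, C(k)=k**2 + k/2 - 2.
Key eq: (k/3 + 1/3)·f(k+1) = (1)·f(k) + (k**2 + k/2 - 2).
From deg A=1, deg B=0, deg C=2: d=1.
Solving with deg f ≤ 1: f(k) = 3*(2*k + 3)/2.
Then R = B(k−1)f/C = 3*(2*k + 3)/(2*k**2 + k - 4), so s_k = R(k)·t_k = -(2*k + 3)*factorial(k)/3**k.
Verify: -(2*k**2 + k - 4)*factorial(k)/(3*3**k) matches t_k.
s_(n+1) = -3**(-n - 1)*(2*n + 5)*factorial(n + 1) and s_(2) = -14/9, so S(n) = 3**(-n - 2)*(14*3**n - 6*n**2*factorial(n) - 21*n*factorial(n) - 15*factorial(n)).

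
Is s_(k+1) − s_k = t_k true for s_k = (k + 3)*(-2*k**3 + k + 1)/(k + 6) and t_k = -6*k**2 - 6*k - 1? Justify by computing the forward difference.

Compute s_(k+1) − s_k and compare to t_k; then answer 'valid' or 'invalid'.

s_(k+1) = (k + 4)*(k - 2*(k + 1)**3 + 2)/(k + 7)
s_(k+1) − s_k = (-6*k**4 - 72*k**3 - 205*k**2 - 151*k - 21)/(k**2 + 13*k + 42)
(s_(k+1) − s_k) − t_k = 3*(4*k**3 + 42*k**2 + 38*k + 7)/(k**2 + 13*k + 42)

Invalid: residual 3*(4*k**3 + 42*k**2 + 38*k + 7)/(k**2 + 13*k + 42) ≠ 0.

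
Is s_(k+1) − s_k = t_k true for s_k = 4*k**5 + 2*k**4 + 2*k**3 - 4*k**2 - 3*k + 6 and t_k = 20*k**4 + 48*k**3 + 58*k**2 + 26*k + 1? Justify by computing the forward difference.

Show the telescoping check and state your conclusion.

s_(k+1) = 4*k**5 + 22*k**4 + 50*k**3 + 54*k**2 + 23*k + 7
s_(k+1) − s_k = 20*k**4 + 48*k**3 + 58*k**2 + 26*k + 1
(s_(k+1) − s_k) − t_k = 0

valid; difference matches t_k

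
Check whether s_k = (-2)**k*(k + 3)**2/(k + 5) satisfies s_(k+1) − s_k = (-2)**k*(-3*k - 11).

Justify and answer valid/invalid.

s_(k+1) = (-2)**(k + 1)*(k + 4)**2/(k + 6)
s_(k+1) − s_k = (-2)**k*(-3*k**3 - 38*k**2 - 157*k - 214)/(k**2 + 11*k + 30)
(s_(k+1) − s_k) − t_k = 2*(-2)**k*(3*k**2 + 27*k + 58)/(k**2 + 11*k + 30)

Invalid: residual 2*(-2)**k*(3*k**2 + 27*k + 58)/(k**2 + 11*k + 30) ≠ 0.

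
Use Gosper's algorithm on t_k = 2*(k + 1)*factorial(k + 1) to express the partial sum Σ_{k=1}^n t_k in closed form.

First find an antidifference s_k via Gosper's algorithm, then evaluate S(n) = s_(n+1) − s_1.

S(n) = 2*factorial(n + 2) - 4

r(k) = (k + 2)**2/(k + 1) after simplifying.
Take A(k)=k + 2, B(k)=1, C(k)=k + 1.
Set up (k + 2)·f(k+1) − (1)·f(k) − (k + 1) = 0.
deg f ≤ 0 (via 1,0,1).
Solving with deg f ≤ 0: f(k) = 1.
Certificate R = B(k−1)f/C = 1/(k + 1) gives s_k = 2*factorial(k + 1).
Verify: 2*(k + 1)*factorial(k + 1) matches t_k.
Σ_(k=1)^n t_k = s_(n+1) − s_(1) = (2*factorial(n + 2)) − (4), i.e. 2*factorial(n + 2) - 4.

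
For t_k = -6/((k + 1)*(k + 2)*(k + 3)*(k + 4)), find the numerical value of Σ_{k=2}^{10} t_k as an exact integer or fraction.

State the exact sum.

r(k) = (k + 1)/(k + 5) after simplifying.
A = k + 1, B = k + 5, C = 1.
Solve (k + 1)·f(k+1) − (k + 4)·f(k) = 1.
Degrees (1,1,0) ⇒ d ≤ 3.
Coefficient equations give f(k) = k*(k**2 + 6*k + 11)/18.
Certificate R = B(k−1)f/C = k*(k + 4)*(k**2 + 6*k + 11)/18 gives s_k = k*(-k**2 - 6*k - 11)/(3*(k + 1)*(k + 2)*(k + 3)).
s_(k+1) − s_k = -6/(k**4 + 10*k**3 + 35*k**2 + 50*k + 24) = t_k.
Telescoping: Σ = s_(11) − s_(2) = -121/364 − (-3/10) = -59/1820.

Σ = -59/1820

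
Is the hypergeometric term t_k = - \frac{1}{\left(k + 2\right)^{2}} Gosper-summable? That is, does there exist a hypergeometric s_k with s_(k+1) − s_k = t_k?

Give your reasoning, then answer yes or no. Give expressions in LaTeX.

r(k) = (k + 2)**2/(k + 3)**2 after simplifying.
Take A(k)=k**2 + 4*k + 4, B(k)=k**2 + 6*k + 9, C(k)=1.
f must satisfy (k**2 + 4*k + 4)·f(k+1) − (k**2 + 4*k + 4)·f(k) = 1.
deg f ≤ 0 (via 2,2,0).
f = c0 ⇒ A·f(k+1) − B(k−1)·f(k) − C = -1. The system {-1 = 0} is inconsistent; no antidifference.

No; the coefficient equations for f are inconsistent.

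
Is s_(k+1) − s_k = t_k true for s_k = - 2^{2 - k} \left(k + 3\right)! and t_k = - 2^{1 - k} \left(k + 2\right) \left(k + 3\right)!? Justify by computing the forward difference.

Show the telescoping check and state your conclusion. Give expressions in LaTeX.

Valid: the claim telescopes to t_k.

s_(k+1) = -2**(1 - k)*factorial(k + 4)
s_(k+1) − s_k = -2**(1 - k)*(k + 2)*factorial(k + 3)
(s_(k+1) − s_k) − t_k = 0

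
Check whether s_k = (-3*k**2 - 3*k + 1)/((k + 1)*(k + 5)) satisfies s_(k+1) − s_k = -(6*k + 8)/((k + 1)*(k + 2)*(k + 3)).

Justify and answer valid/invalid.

s_(k+1) = (-3*k - 3*(k + 1)**2 - 2)/((k + 2)*(k + 6))
s_(k+1) − s_k = (-15*k**2 - 47*k - 37)/(k**4 + 14*k**3 + 65*k**2 + 112*k + 60)
(s_(k+1) − s_k) − t_k = 3*(-3*k**3 - 6*k**2 + 30*k + 43)/(k**5 + 17*k**4 + 107*k**3 + 307*k**2 + 396*k + 180)

Invalid: residual 3*(-3*k**3 - 6*k**2 + 30*k + 43)/(k**5 + 17*k**4 + 107*k**3 + 307*k**2 + 396*k + 180) ≠ 0.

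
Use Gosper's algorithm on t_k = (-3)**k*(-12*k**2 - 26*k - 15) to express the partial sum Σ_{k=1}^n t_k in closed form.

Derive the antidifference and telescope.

S(n) = -9*(-3)**n*n**2 - 24*(-3)**n*n - 15*(-3)**n + 15

Compute t_(k+1)/t_k: get 3*(-12*k**2 - 50*k - 53)/(12*k**2 + 26*k + 15).
Gosper form: A/B · C(k+1)/C(k) with A=-3, B=1, C=k**2 + 13*k/6 + 5/4.
Need (-3)·f(k+1) − (1)·f(k) = k**2 + 13*k/6 + 5/4.
From deg A=0, deg B=0, deg C=2: d=2.
Solving with deg f ≤ 2: f(k) = -k*(3*k + 2)/12.
So s_k = (B(k−1)f/C)·t_k = (-k*(3*k + 2)/(12*k**2 + 26*k + 15))·t_k = (-3)**k*k*(3*k + 2).
s_(k+1) − s_k = (-3)**k*(-12*k**2 - 26*k - 15) = t_k.
Evaluate: s_(n+1) = (-3)**(n + 1)*(3*n**2 + 8*n + 5); subtract s_(1) = -15 ⇒ S(n) = -9*(-3)**n*n**2 - 24*(-3)**n*n - 15*(-3)**n + 15.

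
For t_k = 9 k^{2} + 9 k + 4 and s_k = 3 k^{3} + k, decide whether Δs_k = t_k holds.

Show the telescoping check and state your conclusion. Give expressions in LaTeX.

s_(k+1) = k + 3*(k + 1)**3 + 1
s_(k+1) − s_k = 9*k**2 + 9*k + 4
(s_(k+1) − s_k) − t_k = 0

valid (s_(k+1) − s_k reduces to t_k)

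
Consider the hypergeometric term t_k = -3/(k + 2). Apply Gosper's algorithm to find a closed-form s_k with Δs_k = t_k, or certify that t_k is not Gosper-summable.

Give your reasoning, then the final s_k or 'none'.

Compute t_(k+1)/t_k: get (k + 2)/(k + 3).
So A=k + 2 and B=k + 3, with C=1.
Need (k + 2)·f(k+1) − (k + 2)·f(k) = 1.
Degrees (1,1,0) ⇒ d ≤ 0.
Generic f = c0 gives residual -1; -1 = 0 cannot hold, so t_k is not Gosper-summable.

none (Gosper's algorithm certifies no s_k)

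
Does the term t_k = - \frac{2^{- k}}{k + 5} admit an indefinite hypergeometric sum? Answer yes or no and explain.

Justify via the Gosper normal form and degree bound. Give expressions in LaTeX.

No; the degree bound rules out any f.

Compute t_(k+1)/t_k: get (k + 5)/(2*(k + 6)).
Gosper form: A/B · C(k+1)/C(k) with A=k/2 + 5/2, B=k + 6, C=1.
f must satisfy (k/2 + 5/2)·f(k+1) − (k + 5)·f(k) = 1.
Bound: deg f ≤ -1.
Bound -1 < 0, so the key equation has no polynomial solution.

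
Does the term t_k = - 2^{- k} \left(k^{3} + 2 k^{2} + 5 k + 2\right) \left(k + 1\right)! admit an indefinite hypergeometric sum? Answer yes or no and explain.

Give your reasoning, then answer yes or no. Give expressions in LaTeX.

Yes. s_k = - 2^{1 - k} k^{2} \left(k + 1\right)!.

t_(k+1)/t_k = (k**4 + 7*k**3 + 22*k**2 + 34*k + 20)/(2*(k**3 + 2*k**2 + 5*k + 2)).
So A=k/2 + 1 and B=1, with C=k**3 + 2*k**2 + 5*k + 2.
f must satisfy (k/2 + 1)·f(k+1) − (1)·f(k) = k**3 + 2*k**2 + 5*k + 2.
deg f ≤ 2 (via 1,0,3).
A polynomial solution: f(k) = 2*k**2.
Certificate R = B(k−1)f/C = 2*k**2/(k**3 + 2*k**2 + 5*k + 2) gives s_k = -2**(1 - k)*k**2*factorial(k + 1).
Check: Δs_k = -(k**3 + 2*k**2 + 5*k + 2)*factorial(k + 1)/2**k. ✓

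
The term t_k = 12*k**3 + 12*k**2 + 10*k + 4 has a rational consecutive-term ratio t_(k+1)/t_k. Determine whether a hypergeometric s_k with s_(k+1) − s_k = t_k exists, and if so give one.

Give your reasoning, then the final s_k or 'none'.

s_k = k*(3*k**3 - 2*k**2 + 2*k + 1)

The ratio is (6*k**3 + 24*k**2 + 35*k + 19)/(6*k**3 + 6*k**2 + 5*k + 2).
Normal form (A,B,C) = (1, 1, k**3 + k**2 + 5*k/6 + 1/3).
Set up (1)·f(k+1) − (1)·f(k) − (k**3 + k**2 + 5*k/6 + 1/3) = 0.
deg f ≤ 4 (via 0,0,3).
Coefficient equations give f(k) = k*(3*k + 1)*(k**2 - k + 1)/12.
So s_k = (B(k−1)f/C)·t_k = (k*(3*k + 1)*(k**2 - k + 1)/(2*(6*k**3 + 6*k**2 + 5*k + 2)))·t_k = k*(3*k**3 - 2*k**2 + 2*k + 1).
Verify: 12*k**3 + 12*k**2 + 10*k + 4 matches t_k.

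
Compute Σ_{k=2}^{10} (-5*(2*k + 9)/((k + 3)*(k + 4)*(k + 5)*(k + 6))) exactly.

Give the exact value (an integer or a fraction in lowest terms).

t_(k+1)/t_k = (k + 3)*(2*k + 11)/((k + 7)*(2*k + 9)).
Take A(k)=k + 3, B(k)=k + 7, C(k)=k + 9/2.
Set up (k + 3)·f(k+1) − (k + 6)·f(k) − (k + 9/2) = 0.
From deg A=1, deg B=1, deg C=1: d=3.
Match coefficients ⇒ f(k) = k*(k + 4)*(k + 8)/30.
So s_k = (B(k−1)f/C)·t_k = (k*(k + 4)*(k + 6)*(k + 8)/(15*(2*k + 9)))·t_k = k*(-k - 8)/(3*(k**2 + 8*k + 15)).
Δs = 5*(-2*k - 9)/(k**4 + 18*k**3 + 119*k**2 + 342*k + 360), as required.
Σ_(k=2)^(10) t_k = s_(11) − s_(2) = -209/672 − (-4/21) = -27/224.

Σ = -27/224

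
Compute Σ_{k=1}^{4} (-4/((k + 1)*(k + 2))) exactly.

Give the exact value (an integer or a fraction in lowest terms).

Σ = -4/3

Step 1: r(k) = (k + 1)/(k + 3).
Gosper form: A/B · C(k+1)/C(k) with A=k + 1, B=k + 3, C=1.
f must satisfy (k + 1)·f(k+1) − (k + 2)·f(k) = 1.
deg f ≤ 1 (via 1,1,0).
A polynomial solution: f(k) = k.
Get s_k = R·t_k = -4*k/(k + 1) with R(k) = B(k−1)f(k)/C(k) = k*(k + 2).
Δs = -4/(k**2 + 3*k + 2), as required.
Σ_(k=1)^(4) t_k = s_(5) − s_(1) = -10/3 − (-2) = -4/3.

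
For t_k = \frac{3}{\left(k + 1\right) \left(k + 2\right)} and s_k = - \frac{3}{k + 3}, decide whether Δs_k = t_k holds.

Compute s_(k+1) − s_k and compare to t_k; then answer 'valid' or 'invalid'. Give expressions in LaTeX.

s_(k+1) = -3/(k + 4)
s_(k+1) − s_k = 3/((k + 3)*(k + 4))
(s_(k+1) − s_k) − t_k = 6*(-2*k - 5)/(k**4 + 10*k**3 + 35*k**2 + 50*k + 24)

Invalid: residual \frac{6 \left(- 2 k - 5\right)}{k^{4} + 10 k^{3} + 35 k^{2} + 50 k + 24} ≠ 0.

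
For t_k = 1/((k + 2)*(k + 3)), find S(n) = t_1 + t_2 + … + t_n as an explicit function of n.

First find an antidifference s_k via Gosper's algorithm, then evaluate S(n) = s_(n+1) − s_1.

S(n) = n/(3*(n + 3))

Step 1: r(k) = (k + 2)/(k + 4).
Normal form (A,B,C) = (k + 2, k + 4, 1).
Set up (k + 2)·f(k+1) − (k + 3)·f(k) − (1) = 0.
Degrees (1,1,0) ⇒ d ≤ 1.
Solving with deg f ≤ 1: f(k) = k/2.
So s_k = (B(k−1)f/C)·t_k = (k*(k + 3)/2)·t_k = k/(2*(k + 2)).
Δs = 1/(k**2 + 5*k + 6), as required.
Telescope: S(n) = s_(n+1) − s_(1) = (n + 1)/(2*(n + 3)) − (1/6) = n/(3*(n + 3)).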